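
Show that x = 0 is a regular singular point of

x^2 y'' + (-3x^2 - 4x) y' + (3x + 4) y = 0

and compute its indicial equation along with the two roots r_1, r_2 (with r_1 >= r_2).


Divide by x^2 to reach normal form y'' + P_1(x) y' + P_2(x) y = 0 with P_1(x) = -3 - 4/x and P_2(x) = 3/x + 4/x^2.
x = 0 is a singular point because the y'-coefficient -3 - 4/x has a pole at x = 0 and the y-coefficient 3/x + 4/x^2 has a pole at x = 0.
It is a regular singular point because x P_1(x) = p(x) = -3x - 4 and x^2 P_2(x) = q(x) = 3x + 4 are polynomials, hence analytic at x = 0.
p(0) = -4,  q(0) = 4.
Indicial equation: r(r-1) + p(0) r + q(0) = 0, i.e. r^2 + (p(0) - 1) r + q(0) = 0, i.e. r^2 - 5 r + 4 = 0.
Discriminant: (-5)^2 - 4(4) = 9, so r = (5 ± 3)/2.
Solving: r_1 = 4, r_2 = 1.

indicial: r^2 - 5 r + 4 = 0; roots r_1 = 4, r_2 = 1


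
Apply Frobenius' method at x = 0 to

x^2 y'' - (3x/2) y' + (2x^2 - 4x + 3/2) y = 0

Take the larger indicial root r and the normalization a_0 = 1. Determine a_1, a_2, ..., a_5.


Write in Frobenius form y'' + (p(x)/x) y' + (q(x)/x^2) y = 0:
  p(x) = -3/2,  q(x) = 2x^2 - 4x + 3/2.
Indicial equation: r(r-1) + (-3/2) r + (3/2) = 0 -> roots r_1 = 3/2, r_2 = 1.
Take r = r_1 = 3/2. Let y(x) = x^r sum_{n>=0} a_n x^n with a_0 = 1.
Substitute y = x^r sum a_n x^n and match x^{r+n}. The recurrence is
  D(n) a_n - 4 a_{n-1} + 2 a_{n-2} = 0,  where D(n) = (r+n)(r+n-1) + (-3/2)(r+n) + (3/2).
  a_n = [4 a_{n-1} - 2 a_{n-2}] / D(n).
Since the indicial polynomial factors as (r - r_1)(r - r_2), D(n) = (r_1 + n - r_1)(r_1 + n - r_2) = n(n + 1/2).
Evaluating step by step (a_0 = 1):
  n = 1: D(1) = 1(1 + 1/2) = 3/2; numerator = 4(1) = 4; a_1 = (4)/(3/2) = 8/3
  n = 2: D(2) = 2(2 + 1/2) = 5; numerator = 4(8/3) - 2(1) = 26/3; a_2 = (26/3)/(5) = 26/15
  n = 3: D(3) = 3(3 + 1/2) = 21/2; numerator = 4(26/15) - 2(8/3) = 8/5; a_3 = (8/5)/(21/2) = 16/105
  n = 4: D(4) = 4(4 + 1/2) = 18; numerator = 4(16/105) - 2(26/15) = -20/7; a_4 = (-20/7)/(18) = -10/63
  n = 5: D(5) = 5(5 + 1/2) = 55/2; numerator = 4(-10/63) - 2(16/105) = -296/315; a_5 = (-296/315)/(55/2) = -592/17325

r = 3/2; a_0 = 1; a_1 = 8/3; a_2 = 26/15; a_3 = 16/105; a_4 = -10/63; a_5 = -592/17325


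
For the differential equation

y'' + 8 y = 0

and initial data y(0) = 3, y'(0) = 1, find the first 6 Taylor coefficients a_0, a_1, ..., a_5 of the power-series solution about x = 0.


Ansatz: y(x) = sum_{n>=0} a_n x^n, so y'(x) = sum_{n>=1} n a_n x^(n-1) and y''(x) = sum_{n>=2} n(n-1) a_n x^(n-2).
Substitute into P(x) y'' + Q(x) y' + R(x) y = 0 with P(x) = 1, Q(x) = 0, R(x) = 8, and match powers of x.
Initial conditions: a_0 = 3, a_1 = 1.
Setting the coefficient of each power of x to zero and solving order by order (substituting the coefficients already found):
  x^0: 2 a_2 + 8 a_0 = 0  ->  2 a_2 = -8 a_0 = -24  ->  a_2 = -12
  x^1: 6 a_3 + 8 a_1 = 0  ->  6 a_3 = -8 a_1 = -8  ->  a_3 = -4/3
  x^2: 12 a_4 + 8 a_2 = 0  ->  12 a_4 = -8 a_2 = 96  ->  a_4 = 8
  x^3: 20 a_5 + 8 a_3 = 0  ->  20 a_5 = -8 a_3 = 32/3  ->  a_5 = 8/15
Truncated series: y(x) = 3 + x - 12 x^2 - (4/3) x^3 + 8 x^4 + (8/15) x^5 + O(x^6).

a_0 = 3; a_1 = 1; a_2 = -12; a_3 = -4/3; a_4 = 8; a_5 = 8/15


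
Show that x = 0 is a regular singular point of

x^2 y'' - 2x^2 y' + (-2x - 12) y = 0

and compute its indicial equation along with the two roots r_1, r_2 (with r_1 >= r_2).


Divide by x^2 to reach normal form y'' + P_1(x) y' + P_2(x) y = 0 with P_1(x) = -2 and P_2(x) = -2/x - 12/x^2.
x = 0 is a singular point because the y-coefficient -2/x - 12/x^2 has a pole at x = 0.
It is a regular singular point because x P_1(x) = p(x) = -2x and x^2 P_2(x) = q(x) = -2x - 12 are polynomials, hence analytic at x = 0.
p(0) = 0,  q(0) = -12.
Indicial equation: r(r-1) + p(0) r + q(0) = 0, i.e. r^2 + (p(0) - 1) r + q(0) = 0, i.e. r^2 - 1 r - 12 = 0.
Discriminant: (-1)^2 - 4(-12) = 49, so r = (1 ± 7)/2.
Solving: r_1 = 4, r_2 = -3.

indicial: r^2 - 1 r - 12 = 0; roots r_1 = 4, r_2 = -3


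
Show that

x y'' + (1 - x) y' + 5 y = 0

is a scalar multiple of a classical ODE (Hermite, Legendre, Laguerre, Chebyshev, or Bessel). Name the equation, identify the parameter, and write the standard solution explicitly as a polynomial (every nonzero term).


The equation is already in a standard form:  x y'' + (1 - x) y' + 5 y = 0.
This matches the Laguerre equation x y'' + (1 - x) y' + n y = 0 with n = 5; the polynomial solution is L_5(x).
With y = sum_k a_k x^k, matching x^k gives (k+1)k a_{k+1} + (k+1) a_{k+1} - k a_k + n a_k = 0, i.e. (k+1)^2 a_{k+1} = (k - n) a_k = (k - 5) a_k. The right side vanishes at k = 5, so the series terminates at degree 5.
Standard normalization L_n(0) = 1 gives a_0 = 1. Work upward with a_{k+1} = (k - 5) a_k / (k+1)^2:
  a_1 = (0 - 5)(1) / 1^2 = -5/1 = -5
  a_2 = (1 - 5)(-5) / 2^2 = 20/4 = 5
  a_3 = (2 - 5)(5) / 3^2 = -15/9 = -5/3
  a_4 = (3 - 5)(-5/3) / 4^2 = (10/3)/16 = 5/24
  a_5 = (4 - 5)(5/24) / 5^2 = (-5/24)/25 = -1/120
Hence L_5(x) = -x^5/120 + 5 x^4/24 - 5 x^3/3 + 5 x^2 - 5 x + 1.

L_5(x); series = -x^5/120 + 5 x^4/24 - 5 x^3/3 + 5 x^2 - 5 x + 1


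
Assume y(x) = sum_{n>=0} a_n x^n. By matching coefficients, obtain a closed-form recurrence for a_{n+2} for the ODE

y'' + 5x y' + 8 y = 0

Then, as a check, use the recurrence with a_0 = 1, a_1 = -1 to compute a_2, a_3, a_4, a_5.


Substitute y = sum_n a_n x^n.
y''(x) has coefficient (n+2)(n+1) a_{n+2} at x^n;
5 x y'(x) has coefficient 5 n a_n at x^n (shift);
8 y(x) has coefficient 8 a_n at x^n.
Matching x^n: (n+2)(n+1) a_{n+2} + (5n + 8) a_n = 0.
Thus a_{n+2} = (-5n - 8) / ((n+1)(n+2)) * a_n.

Check with a_0 = 1, a_1 = -1 (apply the recurrence for n = 0, 1, 2, 3): a_0 = 1, a_1 = -1, a_2 = -4, a_3 = 13/6, a_4 = 6, a_5 = -299/120.

a_(n+2) = (-5n - 8) / ((n+1)(n+2)) * a_n; check: a_0 = 1, a_1 = -1, a_2 = -4, a_3 = 13/6, a_4 = 6, a_5 = -299/120


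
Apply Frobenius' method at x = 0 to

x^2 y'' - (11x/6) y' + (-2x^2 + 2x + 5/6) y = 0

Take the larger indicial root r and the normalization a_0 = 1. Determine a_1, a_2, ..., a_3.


Write in Frobenius form y'' + (p(x)/x) y' + (q(x)/x^2) y = 0:
  p(x) = -11/6,  q(x) = -2x^2 + 2x + 5/6.
Indicial equation: r(r-1) + (-11/6) r + (5/6) = 0 -> roots r_1 = 5/2, r_2 = 1/3.
Take r = r_1 = 5/2. Let y(x) = x^r sum_{n>=0} a_n x^n with a_0 = 1.
Substitute y = x^r sum a_n x^n and match x^{r+n}. The recurrence is
  D(n) a_n + 2 a_{n-1} - 2 a_{n-2} = 0,  where D(n) = (r+n)(r+n-1) + (-11/6)(r+n) + (5/6).
  a_n = [-2 a_{n-1} + 2 a_{n-2}] / D(n).
Since the indicial polynomial factors as (r - r_1)(r - r_2), D(n) = (r_1 + n - r_1)(r_1 + n - r_2) = n(n + 13/6).
Evaluating step by step (a_0 = 1):
  n = 1: D(1) = 1(1 + 13/6) = 19/6; numerator = -2(1) = -2; a_1 = (-2)/(19/6) = -12/19
  n = 2: D(2) = 2(2 + 13/6) = 25/3; numerator = -2(-12/19) + 2(1) = 62/19; a_2 = (62/19)/(25/3) = 186/475
  n = 3: D(3) = 3(3 + 13/6) = 31/2; numerator = -2(186/475) + 2(-12/19) = -972/475; a_3 = (-972/475)/(31/2) = -1944/14725

r = 5/2; a_0 = 1; a_1 = -12/19; a_2 = 186/475; a_3 = -1944/14725


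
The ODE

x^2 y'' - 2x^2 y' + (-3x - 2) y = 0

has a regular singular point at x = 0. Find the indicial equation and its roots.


Divide by x^2 to reach normal form y'' + P_1(x) y' + P_2(x) y = 0 with P_1(x) = -2 and P_2(x) = -3/x - 2/x^2.
x = 0 is a singular point because the y-coefficient -3/x - 2/x^2 has a pole at x = 0.
It is a regular singular point because x P_1(x) = p(x) = -2x and x^2 P_2(x) = q(x) = -3x - 2 are polynomials, hence analytic at x = 0.
p(0) = 0,  q(0) = -2.
Indicial equation: r(r-1) + p(0) r + q(0) = 0, i.e. r^2 + (p(0) - 1) r + q(0) = 0, i.e. r^2 - 1 r - 2 = 0.
Discriminant: (-1)^2 - 4(-2) = 9, so r = (1 ± 3)/2.
Solving: r_1 = 2, r_2 = -1.

indicial: r^2 - 1 r - 2 = 0; roots r_1 = 2, r_2 = -1


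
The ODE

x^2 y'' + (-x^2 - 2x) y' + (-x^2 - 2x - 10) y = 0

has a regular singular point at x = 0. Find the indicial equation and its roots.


Divide by x^2 to reach normal form y'' + P_1(x) y' + P_2(x) y = 0 with P_1(x) = -1 - 2/x and P_2(x) = -1 - 2/x - 10/x^2.
x = 0 is a singular point because the y'-coefficient -1 - 2/x has a pole at x = 0 and the y-coefficient -1 - 2/x - 10/x^2 has a pole at x = 0.
It is a regular singular point because x P_1(x) = p(x) = -x - 2 and x^2 P_2(x) = q(x) = -x^2 - 2x - 10 are polynomials, hence analytic at x = 0.
p(0) = -2,  q(0) = -10.
Indicial equation: r(r-1) + p(0) r + q(0) = 0, i.e. r^2 + (p(0) - 1) r + q(0) = 0, i.e. r^2 - 3 r - 10 = 0.
Discriminant: (-3)^2 - 4(-10) = 49, so r = (3 ± 7)/2.
Solving: r_1 = 5, r_2 = -2.

indicial: r^2 - 3 r - 10 = 0; roots r_1 = 5, r_2 = -2


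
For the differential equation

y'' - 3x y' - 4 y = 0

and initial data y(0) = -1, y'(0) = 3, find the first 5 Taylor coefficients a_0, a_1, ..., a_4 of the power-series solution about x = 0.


Ansatz: y(x) = sum_{n>=0} a_n x^n, so y'(x) = sum_{n>=1} n a_n x^(n-1) and y''(x) = sum_{n>=2} n(n-1) a_n x^(n-2).
Substitute into P(x) y'' + Q(x) y' + R(x) y = 0 with P(x) = 1, Q(x) = -3x, R(x) = -4, and match powers of x.
Initial conditions: a_0 = -1, a_1 = 3.
Setting the coefficient of each power of x to zero and solving order by order (substituting the coefficients already found):
  x^0: 2 a_2 - 4 a_0 = 0  ->  2 a_2 = 4 a_0 = -4  ->  a_2 = -2
  x^1: 6 a_3 - 7 a_1 = 0  ->  6 a_3 = 7 a_1 = 21  ->  a_3 = 7/2
  x^2: 12 a_4 - 10 a_2 = 0  ->  12 a_4 = 10 a_2 = -20  ->  a_4 = -5/3
Truncated series: y(x) = -1 + 3 x - 2 x^2 + (7/2) x^3 - (5/3) x^4 + O(x^5).

a_0 = -1; a_1 = 3; a_2 = -2; a_3 = 7/2; a_4 = -5/3


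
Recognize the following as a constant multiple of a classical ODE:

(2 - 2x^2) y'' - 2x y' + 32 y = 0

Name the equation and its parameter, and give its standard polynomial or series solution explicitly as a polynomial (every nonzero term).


All three coefficients share the factor 2; dividing through by 2 gives  (1 - x^2) y'' - x y' + 16 y = 0.
This matches the Chebyshev equation (1 - x^2) y'' - x y' + n^2 y = 0 (note the -x y' term, not -2x y') with n^2 = 16, so n = 4; the polynomial solution is T_4(x).
With y = sum_k a_k x^k, matching x^k gives (k+2)(k+1) a_{k+2} = (k^2 - n^2) a_k = (k - 4)(k + 4) a_k. The right side vanishes at k = 4, so the series with the parity of 4 terminates at degree 4.
Standard normalization: leading coefficient of T_n is 2^(n-1), so a_4 = 2^3 = 8. Work downward with a_k = (k+1)(k+2) a_{k+2} / ((k - 4)(k + 4)):
  a_2 = (3)(4)(8) / ((2 - 4)(2 + 4)) = 96/(-12) = -8
  a_0 = (1)(2)(-8) / ((0 - 4)(0 + 4)) = -16/(-16) = 1
Hence T_4(x) = 8 x^4 - 8 x^2 + 1.

T_4(x); series = 8 x^4 - 8 x^2 + 1


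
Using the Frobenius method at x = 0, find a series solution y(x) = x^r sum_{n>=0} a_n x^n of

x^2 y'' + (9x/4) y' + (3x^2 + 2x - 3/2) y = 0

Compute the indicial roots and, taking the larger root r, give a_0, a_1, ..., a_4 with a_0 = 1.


Write in Frobenius form y'' + (p(x)/x) y' + (q(x)/x^2) y = 0:
  p(x) = 9/4,  q(x) = 3x^2 + 2x - 3/2.
Indicial equation: r(r-1) + (9/4) r + (-3/2) = 0 -> roots r_1 = 3/4, r_2 = -2.
Take r = r_1 = 3/4. Let y(x) = x^r sum_{n>=0} a_n x^n with a_0 = 1.
Substitute y = x^r sum a_n x^n and match x^{r+n}. The recurrence is
  D(n) a_n + 2 a_{n-1} + 3 a_{n-2} = 0,  where D(n) = (r+n)(r+n-1) + (9/4)(r+n) + (-3/2).
  a_n = [-2 a_{n-1} - 3 a_{n-2}] / D(n).
Since the indicial polynomial factors as (r - r_1)(r - r_2), D(n) = (r_1 + n - r_1)(r_1 + n - r_2) = n(n + 11/4).
Evaluating step by step (a_0 = 1):
  n = 1: D(1) = 1(1 + 11/4) = 15/4; numerator = -2(1) = -2; a_1 = (-2)/(15/4) = -8/15
  n = 2: D(2) = 2(2 + 11/4) = 19/2; numerator = -2(-8/15) - 3(1) = -29/15; a_2 = (-29/15)/(19/2) = -58/285
  n = 3: D(3) = 3(3 + 11/4) = 69/4; numerator = -2(-58/285) - 3(-8/15) = 572/285; a_3 = (572/285)/(69/4) = 2288/19665
  n = 4: D(4) = 4(4 + 11/4) = 27; numerator = -2(2288/19665) - 3(-58/285) = 1486/3933; a_4 = (1486/3933)/(27) = 1486/106191

r = 3/4; a_0 = 1; a_1 = -8/15; a_2 = -58/285; a_3 = 2288/19665; a_4 = 1486/106191


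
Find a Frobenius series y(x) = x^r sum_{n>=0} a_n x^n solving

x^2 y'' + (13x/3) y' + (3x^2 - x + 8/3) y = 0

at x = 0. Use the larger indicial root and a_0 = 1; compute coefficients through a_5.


Write in Frobenius form y'' + (p(x)/x) y' + (q(x)/x^2) y = 0:
  p(x) = 13/3,  q(x) = 3x^2 - x + 8/3.
Indicial equation: r(r-1) + (13/3) r + (8/3) = 0 -> roots r_1 = -4/3, r_2 = -2.
Take r = r_1 = -4/3. Let y(x) = x^r sum_{n>=0} a_n x^n with a_0 = 1.
Substitute y = x^r sum a_n x^n and match x^{r+n}. The recurrence is
  D(n) a_n - 1 a_{n-1} + 3 a_{n-2} = 0,  where D(n) = (r+n)(r+n-1) + (13/3)(r+n) + (8/3).
  a_n = [1 a_{n-1} - 3 a_{n-2}] / D(n).
Since the indicial polynomial factors as (r - r_1)(r - r_2), D(n) = (r_1 + n - r_1)(r_1 + n - r_2) = n(n + 2/3).
Evaluating step by step (a_0 = 1):
  n = 1: D(1) = 1(1 + 2/3) = 5/3; numerator = 1(1) = 1; a_1 = (1)/(5/3) = 3/5
  n = 2: D(2) = 2(2 + 2/3) = 16/3; numerator = 1(3/5) - 3(1) = -12/5; a_2 = (-12/5)/(16/3) = -9/20
  n = 3: D(3) = 3(3 + 2/3) = 11; numerator = 1(-9/20) - 3(3/5) = -9/4; a_3 = (-9/4)/(11) = -9/44
  n = 4: D(4) = 4(4 + 2/3) = 56/3; numerator = 1(-9/44) - 3(-9/20) = 63/55; a_4 = (63/55)/(56/3) = 27/440
  n = 5: D(5) = 5(5 + 2/3) = 85/3; numerator = 1(27/440) - 3(-9/44) = 27/40; a_5 = (27/40)/(85/3) = 81/3400

r = -4/3; a_0 = 1; a_1 = 3/5; a_2 = -9/20; a_3 = -9/44; a_4 = 27/440; a_5 = 81/3400


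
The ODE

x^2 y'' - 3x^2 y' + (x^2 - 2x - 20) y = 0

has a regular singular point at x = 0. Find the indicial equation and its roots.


Divide by x^2 to reach normal form y'' + P_1(x) y' + P_2(x) y = 0 with P_1(x) = -3 and P_2(x) = 1 - 2/x - 20/x^2.
x = 0 is a singular point because the y-coefficient 1 - 2/x - 20/x^2 has a pole at x = 0.
It is a regular singular point because x P_1(x) = p(x) = -3x and x^2 P_2(x) = q(x) = x^2 - 2x - 20 are polynomials, hence analytic at x = 0.
p(0) = 0,  q(0) = -20.
Indicial equation: r(r-1) + p(0) r + q(0) = 0, i.e. r^2 + (p(0) - 1) r + q(0) = 0, i.e. r^2 - 1 r - 20 = 0.
Discriminant: (-1)^2 - 4(-20) = 81, so r = (1 ± 9)/2.
Solving: r_1 = 5, r_2 = -4.

indicial: r^2 - 1 r - 20 = 0; roots r_1 = 5, r_2 = -4


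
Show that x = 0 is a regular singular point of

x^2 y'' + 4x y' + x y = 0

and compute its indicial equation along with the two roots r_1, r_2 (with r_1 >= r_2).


Divide by x^2 to reach normal form y'' + P_1(x) y' + P_2(x) y = 0 with P_1(x) = 4/x and P_2(x) = 1/x.
x = 0 is a singular point because the y'-coefficient 4/x has a pole at x = 0 and the y-coefficient 1/x has a pole at x = 0.
It is a regular singular point because x P_1(x) = p(x) = 4 and x^2 P_2(x) = q(x) = x are polynomials, hence analytic at x = 0.
p(0) = 4,  q(0) = 0.
Indicial equation: r(r-1) + p(0) r + q(0) = 0, i.e. r^2 + (p(0) - 1) r + q(0) = 0, i.e. r^2 + 3 r = 0.
Discriminant: (3)^2 - 4(0) = 9, so r = (-3 ± 3)/2.
Solving: r_1 = 0, r_2 = -3.

indicial: r^2 + 3 r = 0; roots r_1 = 0, r_2 = -3


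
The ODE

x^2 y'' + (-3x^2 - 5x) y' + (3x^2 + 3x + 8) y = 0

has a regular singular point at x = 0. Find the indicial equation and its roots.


Divide by x^2 to reach normal form y'' + P_1(x) y' + P_2(x) y = 0 with P_1(x) = -3 - 5/x and P_2(x) = 3 + 3/x + 8/x^2.
x = 0 is a singular point because the y'-coefficient -3 - 5/x has a pole at x = 0 and the y-coefficient 3 + 3/x + 8/x^2 has a pole at x = 0.
It is a regular singular point because x P_1(x) = p(x) = -3x - 5 and x^2 P_2(x) = q(x) = 3x^2 + 3x + 8 are polynomials, hence analytic at x = 0.
p(0) = -5,  q(0) = 8.
Indicial equation: r(r-1) + p(0) r + q(0) = 0, i.e. r^2 + (p(0) - 1) r + q(0) = 0, i.e. r^2 - 6 r + 8 = 0.
Discriminant: (-6)^2 - 4(8) = 4, so r = (6 ± 2)/2.
Solving: r_1 = 4, r_2 = 2.

indicial: r^2 - 6 r + 8 = 0; roots r_1 = 4, r_2 = 2


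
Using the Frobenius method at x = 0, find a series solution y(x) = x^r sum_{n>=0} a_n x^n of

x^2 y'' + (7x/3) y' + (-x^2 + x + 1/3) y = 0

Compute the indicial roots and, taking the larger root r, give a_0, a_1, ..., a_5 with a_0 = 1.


Write in Frobenius form y'' + (p(x)/x) y' + (q(x)/x^2) y = 0:
  p(x) = 7/3,  q(x) = -x^2 + x + 1/3.
Indicial equation: r(r-1) + (7/3) r + (1/3) = 0 -> roots r_1 = -1/3, r_2 = -1.
Take r = r_1 = -1/3. Let y(x) = x^r sum_{n>=0} a_n x^n with a_0 = 1.
Substitute y = x^r sum a_n x^n and match x^{r+n}. The recurrence is
  D(n) a_n + 1 a_{n-1} - 1 a_{n-2} = 0,  where D(n) = (r+n)(r+n-1) + (7/3)(r+n) + (1/3).
  a_n = [-1 a_{n-1} + 1 a_{n-2}] / D(n).
Since the indicial polynomial factors as (r - r_1)(r - r_2), D(n) = (r_1 + n - r_1)(r_1 + n - r_2) = n(n + 2/3).
Evaluating step by step (a_0 = 1):
  n = 1: D(1) = 1(1 + 2/3) = 5/3; numerator = -1(1) = -1; a_1 = (-1)/(5/3) = -3/5
  n = 2: D(2) = 2(2 + 2/3) = 16/3; numerator = -1(-3/5) + 1(1) = 8/5; a_2 = (8/5)/(16/3) = 3/10
  n = 3: D(3) = 3(3 + 2/3) = 11; numerator = -1(3/10) + 1(-3/5) = -9/10; a_3 = (-9/10)/(11) = -9/110
  n = 4: D(4) = 4(4 + 2/3) = 56/3; numerator = -1(-9/110) + 1(3/10) = 21/55; a_4 = (21/55)/(56/3) = 9/440
  n = 5: D(5) = 5(5 + 2/3) = 85/3; numerator = -1(9/440) + 1(-9/110) = -9/88; a_5 = (-9/88)/(85/3) = -27/7480

r = -1/3; a_0 = 1; a_1 = -3/5; a_2 = 3/10; a_3 = -9/110; a_4 = 9/440; a_5 = -27/7480


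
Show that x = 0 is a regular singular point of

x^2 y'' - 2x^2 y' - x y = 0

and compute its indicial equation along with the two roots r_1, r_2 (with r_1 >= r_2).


Divide by x^2 to reach normal form y'' + P_1(x) y' + P_2(x) y = 0 with P_1(x) = -2 and P_2(x) = -1/x.
x = 0 is a singular point because the y-coefficient -1/x has a pole at x = 0.
It is a regular singular point because x P_1(x) = p(x) = -2x and x^2 P_2(x) = q(x) = -x are polynomials, hence analytic at x = 0.
p(0) = 0,  q(0) = 0.
Indicial equation: r(r-1) + p(0) r + q(0) = 0, i.e. r^2 + (p(0) - 1) r + q(0) = 0, i.e. r^2 - 1 r = 0.
Discriminant: (-1)^2 - 4(0) = 1, so r = (1 ± 1)/2.
Solving: r_1 = 1, r_2 = 0.

indicial: r^2 - 1 r = 0; roots r_1 = 1, r_2 = 0


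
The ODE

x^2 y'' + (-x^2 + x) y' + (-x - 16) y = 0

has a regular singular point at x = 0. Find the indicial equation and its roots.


Divide by x^2 to reach normal form y'' + P_1(x) y' + P_2(x) y = 0 with P_1(x) = -1 + 1/x and P_2(x) = -1/x - 16/x^2.
x = 0 is a singular point because the y'-coefficient -1 + 1/x has a pole at x = 0 and the y-coefficient -1/x - 16/x^2 has a pole at x = 0.
It is a regular singular point because x P_1(x) = p(x) = 1 - x and x^2 P_2(x) = q(x) = -x - 16 are polynomials, hence analytic at x = 0.
p(0) = 1,  q(0) = -16.
Indicial equation: r(r-1) + p(0) r + q(0) = 0, i.e. r^2 + (p(0) - 1) r + q(0) = 0, i.e. r^2 - 16 = 0.
Discriminant: (0)^2 - 4(-16) = 64, so r = (0 ± 8)/2.
Solving: r_1 = 4, r_2 = -4.

indicial: r^2 - 16 = 0; roots r_1 = 4, r_2 = -4


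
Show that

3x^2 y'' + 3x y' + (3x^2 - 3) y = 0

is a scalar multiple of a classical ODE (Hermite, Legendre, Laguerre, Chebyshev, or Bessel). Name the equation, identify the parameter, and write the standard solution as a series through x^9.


All three coefficients share the factor 3; dividing through by 3 gives  x^2 y'' + x y' + (x^2 - 1) y = 0.
This matches the Bessel equation x^2 y'' + x y' + (x^2 - nu^2) y = 0 with nu^2 = 1, so nu = 1; the solution bounded at x = 0 is J_1(x).
Frobenius at x = 0: indicial roots ±nu; for r = nu the recurrence k(k + 2nu) c_k = -c_{k-2} gives the standard series J_nu(x) = sum_{k>=0} (-1)^k / (k! (k+nu)!) (x/2)^(2k+nu). Evaluate the first 5 terms:
  k = 0: (-1)^0 / (0! * 1! * 2^1) x^1 = 1/(1*1*2) x^1 = (1/2) x^1
  k = 1: (-1)^1 / (1! * 2! * 2^3) x^3 = -1/(1*2*8) x^3 = (-1/16) x^3
  k = 2: (-1)^2 / (2! * 3! * 2^5) x^5 = 1/(2*6*32) x^5 = (1/384) x^5
  k = 3: (-1)^3 / (3! * 4! * 2^7) x^7 = -1/(6*24*128) x^7 = (-1/18432) x^7
  k = 4: (-1)^4 / (4! * 5! * 2^9) x^9 = 1/(24*120*512) x^9 = (1/1474560) x^9
Hence J_1(x) = x^9/1474560 - x^7/18432 + x^5/384 - x^3/16 + x/2 + ....

J_1(x); series = x^9/1474560 - x^7/18432 + x^5/384 - x^3/16 + x/2


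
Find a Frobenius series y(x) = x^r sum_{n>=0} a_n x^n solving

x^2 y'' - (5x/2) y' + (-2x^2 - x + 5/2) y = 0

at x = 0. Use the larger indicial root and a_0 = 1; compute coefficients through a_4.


Write in Frobenius form y'' + (p(x)/x) y' + (q(x)/x^2) y = 0:
  p(x) = -5/2,  q(x) = -2x^2 - x + 5/2.
Indicial equation: r(r-1) + (-5/2) r + (5/2) = 0 -> roots r_1 = 5/2, r_2 = 1.
Take r = r_1 = 5/2. Let y(x) = x^r sum_{n>=0} a_n x^n with a_0 = 1.
Substitute y = x^r sum a_n x^n and match x^{r+n}. The recurrence is
  D(n) a_n - 1 a_{n-1} - 2 a_{n-2} = 0,  where D(n) = (r+n)(r+n-1) + (-5/2)(r+n) + (5/2).
  a_n = [1 a_{n-1} + 2 a_{n-2}] / D(n).
Since the indicial polynomial factors as (r - r_1)(r - r_2), D(n) = (r_1 + n - r_1)(r_1 + n - r_2) = n(n + 3/2).
Evaluating step by step (a_0 = 1):
  n = 1: D(1) = 1(1 + 3/2) = 5/2; numerator = 1(1) = 1; a_1 = (1)/(5/2) = 2/5
  n = 2: D(2) = 2(2 + 3/2) = 7; numerator = 1(2/5) + 2(1) = 12/5; a_2 = (12/5)/(7) = 12/35
  n = 3: D(3) = 3(3 + 3/2) = 27/2; numerator = 1(12/35) + 2(2/5) = 8/7; a_3 = (8/7)/(27/2) = 16/189
  n = 4: D(4) = 4(4 + 3/2) = 22; numerator = 1(16/189) + 2(12/35) = 104/135; a_4 = (104/135)/(22) = 52/1485

r = 5/2; a_0 = 1; a_1 = 2/5; a_2 = 12/35; a_3 = 16/189; a_4 = 52/1485


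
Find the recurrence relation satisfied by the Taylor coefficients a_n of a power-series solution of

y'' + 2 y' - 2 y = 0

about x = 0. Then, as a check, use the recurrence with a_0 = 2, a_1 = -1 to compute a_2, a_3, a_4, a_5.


Substitute y = sum_n a_n x^n.
y''(x) has coefficient (n+2)(n+1) a_{n+2} at x^n;
2 y'(x) has coefficient 2 (n+1) a_{n+1} at x^n;
-2 y(x) has coefficient -2 a_n at x^n.
Matching x^n: (n+2)(n+1) a_{n+2} + 2 (n+1) a_{n+1} - 2 a_n = 0.
Thus a_{n+2} = [-2 (n+1) a_{n+1} + 2 a_n] / ((n+1)(n+2)).

Check with a_0 = 2, a_1 = -1 (apply the recurrence for n = 0, 1, 2, 3): a_0 = 2, a_1 = -1, a_2 = 3, a_3 = -7/3, a_4 = 5/3, a_5 = -9/10.

a_(n+2) = [-2 (n+1) a_(n+1) + 2 a_n] / ((n+1)(n+2)); check: a_0 = 2, a_1 = -1, a_2 = 3, a_3 = -7/3, a_4 = 5/3, a_5 = -9/10


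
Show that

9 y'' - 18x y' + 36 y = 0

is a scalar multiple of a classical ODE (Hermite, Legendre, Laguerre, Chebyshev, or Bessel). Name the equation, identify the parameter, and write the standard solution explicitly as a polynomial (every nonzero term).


All three coefficients share the factor 9; dividing through by 9 gives  y'' - 2x y' + 4 y = 0.
This matches the Hermite equation y'' - 2x y' + 2n y = 0 with 2n = 4, so n = 2; the polynomial solution is H_2(x).
With y = sum_k a_k x^k, matching x^k gives (k+2)(k+1) a_{k+2} = 2(k - n) a_k = 2(k - 2) a_k. The right side vanishes at k = 2, so the series with the parity of 2 terminates at degree 2.
Standard normalization: leading coefficient of H_n is 2^n, so a_2 = 2^2 = 4. Work downward with a_k = (k+1)(k+2) a_{k+2} / (2(k - n)):
  a_0 = (1)(2)(4) / (2(0 - 2)) = 8/(-4) = -2
Hence H_2(x) = 4 x^2 - 2.

H_2(x); series = 4 x^2 - 2


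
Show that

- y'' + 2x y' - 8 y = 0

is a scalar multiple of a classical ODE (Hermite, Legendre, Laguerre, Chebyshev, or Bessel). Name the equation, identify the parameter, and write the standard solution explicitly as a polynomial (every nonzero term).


All three coefficients share the factor -1; dividing through by -1 gives  y'' - 2x y' + 8 y = 0.
This matches the Hermite equation y'' - 2x y' + 2n y = 0 with 2n = 8, so n = 4; the polynomial solution is H_4(x).
With y = sum_k a_k x^k, matching x^k gives (k+2)(k+1) a_{k+2} = 2(k - n) a_k = 2(k - 4) a_k. The right side vanishes at k = 4, so the series with the parity of 4 terminates at degree 4.
Standard normalization: leading coefficient of H_n is 2^n, so a_4 = 2^4 = 16. Work downward with a_k = (k+1)(k+2) a_{k+2} / (2(k - n)):
  a_2 = (3)(4)(16) / (2(2 - 4)) = 192/(-4) = -48
  a_0 = (1)(2)(-48) / (2(0 - 4)) = -96/(-8) = 12
Hence H_4(x) = 16 x^4 - 48 x^2 + 12.

H_4(x); series = 16 x^4 - 48 x^2 + 12


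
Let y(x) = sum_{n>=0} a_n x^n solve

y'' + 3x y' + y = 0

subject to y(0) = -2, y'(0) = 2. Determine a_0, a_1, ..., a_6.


Ansatz: y(x) = sum_{n>=0} a_n x^n, so y'(x) = sum_{n>=1} n a_n x^(n-1) and y''(x) = sum_{n>=2} n(n-1) a_n x^(n-2).
Substitute into P(x) y'' + Q(x) y' + R(x) y = 0 with P(x) = 1, Q(x) = 3x, R(x) = 1, and match powers of x.
Initial conditions: a_0 = -2, a_1 = 2.
Setting the coefficient of each power of x to zero and solving order by order (substituting the coefficients already found):
  x^0: 2 a_2 + a_0 = 0  ->  2 a_2 = -a_0 = 2  ->  a_2 = 1
  x^1: 6 a_3 + 4 a_1 = 0  ->  6 a_3 = -4 a_1 = -8  ->  a_3 = -4/3
  x^2: 12 a_4 + 7 a_2 = 0  ->  12 a_4 = -7 a_2 = -7  ->  a_4 = -7/12
  x^3: 20 a_5 + 10 a_3 = 0  ->  20 a_5 = -10 a_3 = 40/3  ->  a_5 = 2/3
  x^4: 30 a_6 + 13 a_4 = 0  ->  30 a_6 = -13 a_4 = 91/12  ->  a_6 = 91/360
Truncated series: y(x) = -2 + 2 x + x^2 - (4/3) x^3 - (7/12) x^4 + (2/3) x^5 + (91/360) x^6 + O(x^7).

a_0 = -2; a_1 = 2; a_2 = 1; a_3 = -4/3; a_4 = -7/12; a_5 = 2/3; a_6 = 91/360


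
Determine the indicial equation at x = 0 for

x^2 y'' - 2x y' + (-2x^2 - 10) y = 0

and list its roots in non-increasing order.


Divide by x^2 to reach normal form y'' + P_1(x) y' + P_2(x) y = 0 with P_1(x) = -2/x and P_2(x) = -2 - 10/x^2.
x = 0 is a singular point because the y'-coefficient -2/x has a pole at x = 0 and the y-coefficient -2 - 10/x^2 has a pole at x = 0.
It is a regular singular point because x P_1(x) = p(x) = -2 and x^2 P_2(x) = q(x) = -2x^2 - 10 are polynomials, hence analytic at x = 0.
p(0) = -2,  q(0) = -10.
Indicial equation: r(r-1) + p(0) r + q(0) = 0, i.e. r^2 + (p(0) - 1) r + q(0) = 0, i.e. r^2 - 3 r - 10 = 0.
Discriminant: (-3)^2 - 4(-10) = 49, so r = (3 ± 7)/2.
Solving: r_1 = 5, r_2 = -2.

indicial: r^2 - 3 r - 10 = 0; roots r_1 = 5, r_2 = -2


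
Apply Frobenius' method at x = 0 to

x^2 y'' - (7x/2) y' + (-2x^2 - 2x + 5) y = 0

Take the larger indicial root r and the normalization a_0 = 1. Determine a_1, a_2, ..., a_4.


Write in Frobenius form y'' + (p(x)/x) y' + (q(x)/x^2) y = 0:
  p(x) = -7/2,  q(x) = -2x^2 - 2x + 5.
Indicial equation: r(r-1) + (-7/2) r + (5) = 0 -> roots r_1 = 5/2, r_2 = 2.
Take r = r_1 = 5/2. Let y(x) = x^r sum_{n>=0} a_n x^n with a_0 = 1.
Substitute y = x^r sum a_n x^n and match x^{r+n}. The recurrence is
  D(n) a_n - 2 a_{n-1} - 2 a_{n-2} = 0,  where D(n) = (r+n)(r+n-1) + (-7/2)(r+n) + (5).
  a_n = [2 a_{n-1} + 2 a_{n-2}] / D(n).
Since the indicial polynomial factors as (r - r_1)(r - r_2), D(n) = (r_1 + n - r_1)(r_1 + n - r_2) = n(n + 1/2).
Evaluating step by step (a_0 = 1):
  n = 1: D(1) = 1(1 + 1/2) = 3/2; numerator = 2(1) = 2; a_1 = (2)/(3/2) = 4/3
  n = 2: D(2) = 2(2 + 1/2) = 5; numerator = 2(4/3) + 2(1) = 14/3; a_2 = (14/3)/(5) = 14/15
  n = 3: D(3) = 3(3 + 1/2) = 21/2; numerator = 2(14/15) + 2(4/3) = 68/15; a_3 = (68/15)/(21/2) = 136/315
  n = 4: D(4) = 4(4 + 1/2) = 18; numerator = 2(136/315) + 2(14/15) = 172/63; a_4 = (172/63)/(18) = 86/567

r = 5/2; a_0 = 1; a_1 = 4/3; a_2 = 14/15; a_3 = 136/315; a_4 = 86/567


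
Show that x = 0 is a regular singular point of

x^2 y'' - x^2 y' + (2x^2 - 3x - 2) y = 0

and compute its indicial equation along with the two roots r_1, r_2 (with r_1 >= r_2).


Divide by x^2 to reach normal form y'' + P_1(x) y' + P_2(x) y = 0 with P_1(x) = -1 and P_2(x) = 2 - 3/x - 2/x^2.
x = 0 is a singular point because the y-coefficient 2 - 3/x - 2/x^2 has a pole at x = 0.
It is a regular singular point because x P_1(x) = p(x) = -x and x^2 P_2(x) = q(x) = 2x^2 - 3x - 2 are polynomials, hence analytic at x = 0.
p(0) = 0,  q(0) = -2.
Indicial equation: r(r-1) + p(0) r + q(0) = 0, i.e. r^2 + (p(0) - 1) r + q(0) = 0, i.e. r^2 - 1 r - 2 = 0.
Discriminant: (-1)^2 - 4(-2) = 9, so r = (1 ± 3)/2.
Solving: r_1 = 2, r_2 = -1.

indicial: r^2 - 1 r - 2 = 0; roots r_1 = 2, r_2 = -1


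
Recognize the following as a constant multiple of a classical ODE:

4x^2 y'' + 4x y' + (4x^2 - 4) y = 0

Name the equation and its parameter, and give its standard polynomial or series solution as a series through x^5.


All three coefficients share the factor 4; dividing through by 4 gives  x^2 y'' + x y' + (x^2 - 1) y = 0.
This matches the Bessel equation x^2 y'' + x y' + (x^2 - nu^2) y = 0 with nu^2 = 1, so nu = 1; the solution bounded at x = 0 is J_1(x).
Frobenius at x = 0: indicial roots ±nu; for r = nu the recurrence k(k + 2nu) c_k = -c_{k-2} gives the standard series J_nu(x) = sum_{k>=0} (-1)^k / (k! (k+nu)!) (x/2)^(2k+nu). Evaluate the first 3 terms:
  k = 0: (-1)^0 / (0! * 1! * 2^1) x^1 = 1/(1*1*2) x^1 = (1/2) x^1
  k = 1: (-1)^1 / (1! * 2! * 2^3) x^3 = -1/(1*2*8) x^3 = (-1/16) x^3
  k = 2: (-1)^2 / (2! * 3! * 2^5) x^5 = 1/(2*6*32) x^5 = (1/384) x^5
Hence J_1(x) = x^5/384 - x^3/16 + x/2 + ....

J_1(x); series = x^5/384 - x^3/16 + x/2


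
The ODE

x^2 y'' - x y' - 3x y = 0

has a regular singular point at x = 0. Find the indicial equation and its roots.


Divide by x^2 to reach normal form y'' + P_1(x) y' + P_2(x) y = 0 with P_1(x) = -1/x and P_2(x) = -3/x.
x = 0 is a singular point because the y'-coefficient -1/x has a pole at x = 0 and the y-coefficient -3/x has a pole at x = 0.
It is a regular singular point because x P_1(x) = p(x) = -1 and x^2 P_2(x) = q(x) = -3x are polynomials, hence analytic at x = 0.
p(0) = -1,  q(0) = 0.
Indicial equation: r(r-1) + p(0) r + q(0) = 0, i.e. r^2 + (p(0) - 1) r + q(0) = 0, i.e. r^2 - 2 r = 0.
Discriminant: (-2)^2 - 4(0) = 4, so r = (2 ± 2)/2.
Solving: r_1 = 2, r_2 = 0.

indicial: r^2 - 2 r = 0; roots r_1 = 2, r_2 = 0


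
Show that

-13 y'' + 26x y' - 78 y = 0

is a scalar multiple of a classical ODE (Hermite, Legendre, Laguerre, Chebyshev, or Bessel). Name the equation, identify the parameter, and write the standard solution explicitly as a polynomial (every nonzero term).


All three coefficients share the factor -13; dividing through by -13 gives  y'' - 2x y' + 6 y = 0.
This matches the Hermite equation y'' - 2x y' + 2n y = 0 with 2n = 6, so n = 3; the polynomial solution is H_3(x).
With y = sum_k a_k x^k, matching x^k gives (k+2)(k+1) a_{k+2} = 2(k - n) a_k = 2(k - 3) a_k. The right side vanishes at k = 3, so the series with the parity of 3 terminates at degree 3.
Standard normalization: leading coefficient of H_n is 2^n, so a_3 = 2^3 = 8. Work downward with a_k = (k+1)(k+2) a_{k+2} / (2(k - n)):
  a_1 = (2)(3)(8) / (2(1 - 3)) = 48/(-4) = -12
Hence H_3(x) = 8 x^3 - 12 x.

H_3(x); series = 8 x^3 - 12 x


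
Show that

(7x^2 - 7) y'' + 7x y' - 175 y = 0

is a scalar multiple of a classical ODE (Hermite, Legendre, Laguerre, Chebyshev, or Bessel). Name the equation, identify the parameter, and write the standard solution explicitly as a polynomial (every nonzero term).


All three coefficients share the factor -7; dividing through by -7 gives  (1 - x^2) y'' - x y' + 25 y = 0.
This matches the Chebyshev equation (1 - x^2) y'' - x y' + n^2 y = 0 (note the -x y' term, not -2x y') with n^2 = 25, so n = 5; the polynomial solution is T_5(x).
With y = sum_k a_k x^k, matching x^k gives (k+2)(k+1) a_{k+2} = (k^2 - n^2) a_k = (k - 5)(k + 5) a_k. The right side vanishes at k = 5, so the series with the parity of 5 terminates at degree 5.
Standard normalization: leading coefficient of T_n is 2^(n-1), so a_5 = 2^4 = 16. Work downward with a_k = (k+1)(k+2) a_{k+2} / ((k - 5)(k + 5)):
  a_3 = (4)(5)(16) / ((3 - 5)(3 + 5)) = 320/(-16) = -20
  a_1 = (2)(3)(-20) / ((1 - 5)(1 + 5)) = -120/(-24) = 5
Hence T_5(x) = 16 x^5 - 20 x^3 + 5 x.

T_5(x); series = 16 x^5 - 20 x^3 + 5 x


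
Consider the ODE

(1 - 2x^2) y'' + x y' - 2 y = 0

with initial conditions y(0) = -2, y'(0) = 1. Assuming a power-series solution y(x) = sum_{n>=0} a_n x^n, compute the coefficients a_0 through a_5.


Ansatz: y(x) = sum_{n>=0} a_n x^n, so y'(x) = sum_{n>=1} n a_n x^(n-1) and y''(x) = sum_{n>=2} n(n-1) a_n x^(n-2).
Substitute into P(x) y'' + Q(x) y' + R(x) y = 0 with P(x) = 1 - 2x^2, Q(x) = x, R(x) = -2, and match powers of x.
Initial conditions: a_0 = -2, a_1 = 1.
Setting the coefficient of each power of x to zero and solving order by order (substituting the coefficients already found):
  x^0: 2 a_2 - 2 a_0 = 0  ->  2 a_2 = 2 a_0 = -4  ->  a_2 = -2
  x^1: 6 a_3 - a_1 = 0  ->  6 a_3 = a_1 = 1  ->  a_3 = 1/6
  x^2: 12 a_4 - 4 a_2 = 0  ->  12 a_4 = 4 a_2 = -8  ->  a_4 = -2/3
  x^3: 20 a_5 - 11 a_3 = 0  ->  20 a_5 = 11 a_3 = 11/6  ->  a_5 = 11/120
Truncated series: y(x) = -2 + x - 2 x^2 + (1/6) x^3 - (2/3) x^4 + (11/120) x^5 + O(x^6).

a_0 = -2; a_1 = 1; a_2 = -2; a_3 = 1/6; a_4 = -2/3; a_5 = 11/120


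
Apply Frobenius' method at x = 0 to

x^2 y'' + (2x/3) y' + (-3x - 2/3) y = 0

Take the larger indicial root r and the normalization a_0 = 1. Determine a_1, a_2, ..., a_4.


Write in Frobenius form y'' + (p(x)/x) y' + (q(x)/x^2) y = 0:
  p(x) = 2/3,  q(x) = -3x - 2/3.
Indicial equation: r(r-1) + (2/3) r + (-2/3) = 0 -> roots r_1 = 1, r_2 = -2/3.
Take r = r_1 = 1. Let y(x) = x^r sum_{n>=0} a_n x^n with a_0 = 1.
Substitute y = x^r sum a_n x^n and match x^{r+n}. The recurrence is
  D(n) a_n - 3 a_{n-1} = 0,  where D(n) = (r+n)(r+n-1) + (2/3)(r+n) + (-2/3).
  a_n = 3 / D(n) * a_{n-1}.
Since the indicial polynomial factors as (r - r_1)(r - r_2), D(n) = (r_1 + n - r_1)(r_1 + n - r_2) = n(n + 5/3).
Evaluating step by step (a_0 = 1):
  n = 1: D(1) = 1(1 + 5/3) = 8/3; numerator = 3(1) = 3; a_1 = (3)/(8/3) = 9/8
  n = 2: D(2) = 2(2 + 5/3) = 22/3; numerator = 3(9/8) = 27/8; a_2 = (27/8)/(22/3) = 81/176
  n = 3: D(3) = 3(3 + 5/3) = 14; numerator = 3(81/176) = 243/176; a_3 = (243/176)/(14) = 243/2464
  n = 4: D(4) = 4(4 + 5/3) = 68/3; numerator = 3(243/2464) = 729/2464; a_4 = (729/2464)/(68/3) = 2187/167552

r = 1; a_0 = 1; a_1 = 9/8; a_2 = 81/176; a_3 = 243/2464; a_4 = 2187/167552


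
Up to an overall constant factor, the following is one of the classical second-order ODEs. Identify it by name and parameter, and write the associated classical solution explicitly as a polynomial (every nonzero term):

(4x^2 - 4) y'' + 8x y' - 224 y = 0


All three coefficients share the factor -4; dividing through by -4 gives  (1 - x^2) y'' - 2x y' + 56 y = 0.
This matches the Legendre equation (1 - x^2) y'' - 2x y' + n(n+1) y = 0 (note the -2x y' term) with n(n+1) = 56, so n = 7; the polynomial solution is P_7(x).
With y = sum_k a_k x^k, matching x^k gives (k+2)(k+1) a_{k+2} = [k(k+1) - n(n+1)] a_k = (k - 7)(k + 8) a_k. The right side vanishes at k = 7, so the series with the parity of 7 terminates at degree 7.
Standard normalization (P_n(1) = 1): leading coefficient (2n)!/(2^n (n!)^2) = 87178291200/(128*25401600) = 429/16, so a_7 = 429/16. Work downward with a_k = (k+1)(k+2) a_{k+2} / ((k - 7)(k + 8)):
  a_5 = (6)(7)(429/16) / ((5 - 7)(5 + 8)) = (9009/8)/(-26) = -693/16
  a_3 = (4)(5)(-693/16) / ((3 - 7)(3 + 8)) = (-3465/4)/(-44) = 315/16
  a_1 = (2)(3)(315/16) / ((1 - 7)(1 + 8)) = (945/8)/(-54) = -35/16
Hence P_7(x) = 429 x^7/16 - 693 x^5/16 + 315 x^3/16 - 35 x/16.

P_7(x); series = 429 x^7/16 - 693 x^5/16 + 315 x^3/16 - 35 x/16


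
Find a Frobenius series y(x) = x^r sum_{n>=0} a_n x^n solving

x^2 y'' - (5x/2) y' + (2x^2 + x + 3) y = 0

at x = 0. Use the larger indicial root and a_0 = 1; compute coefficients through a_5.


Write in Frobenius form y'' + (p(x)/x) y' + (q(x)/x^2) y = 0:
  p(x) = -5/2,  q(x) = 2x^2 + x + 3.
Indicial equation: r(r-1) + (-5/2) r + (3) = 0 -> roots r_1 = 2, r_2 = 3/2.
Take r = r_1 = 2. Let y(x) = x^r sum_{n>=0} a_n x^n with a_0 = 1.
Substitute y = x^r sum a_n x^n and match x^{r+n}. The recurrence is
  D(n) a_n + 1 a_{n-1} + 2 a_{n-2} = 0,  where D(n) = (r+n)(r+n-1) + (-5/2)(r+n) + (3).
  a_n = [-1 a_{n-1} - 2 a_{n-2}] / D(n).
Since the indicial polynomial factors as (r - r_1)(r - r_2), D(n) = (r_1 + n - r_1)(r_1 + n - r_2) = n(n + 1/2).
Evaluating step by step (a_0 = 1):
  n = 1: D(1) = 1(1 + 1/2) = 3/2; numerator = -1(1) = -1; a_1 = (-1)/(3/2) = -2/3
  n = 2: D(2) = 2(2 + 1/2) = 5; numerator = -1(-2/3) - 2(1) = -4/3; a_2 = (-4/3)/(5) = -4/15
  n = 3: D(3) = 3(3 + 1/2) = 21/2; numerator = -1(-4/15) - 2(-2/3) = 8/5; a_3 = (8/5)/(21/2) = 16/105
  n = 4: D(4) = 4(4 + 1/2) = 18; numerator = -1(16/105) - 2(-4/15) = 8/21; a_4 = (8/21)/(18) = 4/189
  n = 5: D(5) = 5(5 + 1/2) = 55/2; numerator = -1(4/189) - 2(16/105) = -44/135; a_5 = (-44/135)/(55/2) = -8/675

r = 2; a_0 = 1; a_1 = -2/3; a_2 = -4/15; a_3 = 16/105; a_4 = 4/189; a_5 = -8/675


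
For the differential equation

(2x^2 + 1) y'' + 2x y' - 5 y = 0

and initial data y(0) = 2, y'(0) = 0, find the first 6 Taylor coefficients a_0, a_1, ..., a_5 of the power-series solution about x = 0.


Ansatz: y(x) = sum_{n>=0} a_n x^n, so y'(x) = sum_{n>=1} n a_n x^(n-1) and y''(x) = sum_{n>=2} n(n-1) a_n x^(n-2).
Substitute into P(x) y'' + Q(x) y' + R(x) y = 0 with P(x) = 2x^2 + 1, Q(x) = 2x, R(x) = -5, and match powers of x.
Initial conditions: a_0 = 2, a_1 = 0.
Setting the coefficient of each power of x to zero and solving order by order (substituting the coefficients already found):
  x^0: 2 a_2 - 5 a_0 = 0  ->  2 a_2 = 5 a_0 = 10  ->  a_2 = 5
  x^1: 6 a_3 - 3 a_1 = 0  ->  6 a_3 = 3 a_1 = 0  ->  a_3 = 0
  x^2: 12 a_4 + 3 a_2 = 0  ->  12 a_4 = -3 a_2 = -15  ->  a_4 = -5/4
  x^3: 20 a_5 + 13 a_3 = 0  ->  20 a_5 = -13 a_3 = 0  ->  a_5 = 0
Truncated series: y(x) = 2 + 5 x^2 - (5/4) x^4 + O(x^6).

a_0 = 2; a_1 = 0; a_2 = 5; a_3 = 0; a_4 = -5/4; a_5 = 0


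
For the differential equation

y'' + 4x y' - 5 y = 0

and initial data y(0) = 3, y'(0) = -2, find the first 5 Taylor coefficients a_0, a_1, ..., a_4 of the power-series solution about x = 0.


Ansatz: y(x) = sum_{n>=0} a_n x^n, so y'(x) = sum_{n>=1} n a_n x^(n-1) and y''(x) = sum_{n>=2} n(n-1) a_n x^(n-2).
Substitute into P(x) y'' + Q(x) y' + R(x) y = 0 with P(x) = 1, Q(x) = 4x, R(x) = -5, and match powers of x.
Initial conditions: a_0 = 3, a_1 = -2.
Setting the coefficient of each power of x to zero and solving order by order (substituting the coefficients already found):
  x^0: 2 a_2 - 5 a_0 = 0  ->  2 a_2 = 5 a_0 = 15  ->  a_2 = 15/2
  x^1: 6 a_3 - a_1 = 0  ->  6 a_3 = a_1 = -2  ->  a_3 = -1/3
  x^2: 12 a_4 + 3 a_2 = 0  ->  12 a_4 = -3 a_2 = -45/2  ->  a_4 = -15/8
Truncated series: y(x) = 3 - 2 x + (15/2) x^2 - (1/3) x^3 - (15/8) x^4 + O(x^5).

a_0 = 3; a_1 = -2; a_2 = 15/2; a_3 = -1/3; a_4 = -15/8


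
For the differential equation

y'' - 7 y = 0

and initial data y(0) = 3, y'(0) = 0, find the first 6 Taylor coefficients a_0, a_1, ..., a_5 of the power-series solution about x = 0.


Ansatz: y(x) = sum_{n>=0} a_n x^n, so y'(x) = sum_{n>=1} n a_n x^(n-1) and y''(x) = sum_{n>=2} n(n-1) a_n x^(n-2).
Substitute into P(x) y'' + Q(x) y' + R(x) y = 0 with P(x) = 1, Q(x) = 0, R(x) = -7, and match powers of x.
Initial conditions: a_0 = 3, a_1 = 0.
Setting the coefficient of each power of x to zero and solving order by order (substituting the coefficients already found):
  x^0: 2 a_2 - 7 a_0 = 0  ->  2 a_2 = 7 a_0 = 21  ->  a_2 = 21/2
  x^1: 6 a_3 - 7 a_1 = 0  ->  6 a_3 = 7 a_1 = 0  ->  a_3 = 0
  x^2: 12 a_4 - 7 a_2 = 0  ->  12 a_4 = 7 a_2 = 147/2  ->  a_4 = 49/8
  x^3: 20 a_5 - 7 a_3 = 0  ->  20 a_5 = 7 a_3 = 0  ->  a_5 = 0
Truncated series: y(x) = 3 + (21/2) x^2 + (49/8) x^4 + O(x^6).

a_0 = 3; a_1 = 0; a_2 = 21/2; a_3 = 0; a_4 = 49/8; a_5 = 0


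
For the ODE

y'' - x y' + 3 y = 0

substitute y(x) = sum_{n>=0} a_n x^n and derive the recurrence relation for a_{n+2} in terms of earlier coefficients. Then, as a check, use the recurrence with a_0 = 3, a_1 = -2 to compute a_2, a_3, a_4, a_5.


Substitute y = sum_n a_n x^n.
y''(x) has coefficient (n+2)(n+1) a_{n+2} at x^n;
-x y'(x) has coefficient -n a_n at x^n (shift);
3 y(x) has coefficient 3 a_n at x^n.
Matching x^n: (n+2)(n+1) a_{n+2} + (-n + 3) a_n = 0.
Thus a_{n+2} = (n - 3) / ((n+1)(n+2)) * a_n.

Check with a_0 = 3, a_1 = -2 (apply the recurrence for n = 0, 1, 2, 3): a_0 = 3, a_1 = -2, a_2 = -9/2, a_3 = 2/3, a_4 = 3/8, a_5 = 0.

a_(n+2) = (n - 3) / ((n+1)(n+2)) * a_n; check: a_0 = 3, a_1 = -2, a_2 = -9/2, a_3 = 2/3, a_4 = 3/8, a_5 = 0


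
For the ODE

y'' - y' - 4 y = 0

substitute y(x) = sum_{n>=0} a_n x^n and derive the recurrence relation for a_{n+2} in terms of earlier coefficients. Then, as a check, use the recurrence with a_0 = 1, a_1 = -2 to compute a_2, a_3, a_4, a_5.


Substitute y = sum_n a_n x^n.
y''(x) has coefficient (n+2)(n+1) a_{n+2} at x^n;
-y'(x) has coefficient -(n+1) a_{n+1} at x^n;
-4 y(x) has coefficient -4 a_n at x^n.
Matching x^n: (n+2)(n+1) a_{n+2} - (n+1) a_{n+1} - 4 a_n = 0.
Thus a_{n+2} = [(n+1) a_{n+1} + 4 a_n] / ((n+1)(n+2)).

Check with a_0 = 1, a_1 = -2 (apply the recurrence for n = 0, 1, 2, 3): a_0 = 1, a_1 = -2, a_2 = 1, a_3 = -1, a_4 = 1/12, a_5 = -11/60.

a_(n+2) = [(n+1) a_(n+1) + 4 a_n] / ((n+1)(n+2)); check: a_0 = 1, a_1 = -2, a_2 = 1, a_3 = -1, a_4 = 1/12, a_5 = -11/60


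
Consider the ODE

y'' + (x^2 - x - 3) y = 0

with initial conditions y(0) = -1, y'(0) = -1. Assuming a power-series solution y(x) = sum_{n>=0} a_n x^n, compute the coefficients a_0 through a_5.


Ansatz: y(x) = sum_{n>=0} a_n x^n, so y'(x) = sum_{n>=1} n a_n x^(n-1) and y''(x) = sum_{n>=2} n(n-1) a_n x^(n-2).
Substitute into P(x) y'' + Q(x) y' + R(x) y = 0 with P(x) = 1, Q(x) = 0, R(x) = x^2 - x - 3, and match powers of x.
Initial conditions: a_0 = -1, a_1 = -1.
Setting the coefficient of each power of x to zero and solving order by order (substituting the coefficients already found):
  x^0: 2 a_2 - 3 a_0 = 0  ->  2 a_2 = 3 a_0 = -3  ->  a_2 = -3/2
  x^1: 6 a_3 - 3 a_1 - a_0 = 0  ->  6 a_3 = 3 a_1 + a_0 = -4  ->  a_3 = -2/3
  x^2: 12 a_4 - 3 a_2 - a_1 + a_0 = 0  ->  12 a_4 = 3 a_2 + a_1 - a_0 = -9/2  ->  a_4 = -3/8
  x^3: 20 a_5 - 3 a_3 - a_2 + a_1 = 0  ->  20 a_5 = 3 a_3 + a_2 - a_1 = -5/2  ->  a_5 = -1/8
Truncated series: y(x) = -1 - x - (3/2) x^2 - (2/3) x^3 - (3/8) x^4 - (1/8) x^5 + O(x^6).

a_0 = -1; a_1 = -1; a_2 = -3/2; a_3 = -2/3; a_4 = -3/8; a_5 = -1/8
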